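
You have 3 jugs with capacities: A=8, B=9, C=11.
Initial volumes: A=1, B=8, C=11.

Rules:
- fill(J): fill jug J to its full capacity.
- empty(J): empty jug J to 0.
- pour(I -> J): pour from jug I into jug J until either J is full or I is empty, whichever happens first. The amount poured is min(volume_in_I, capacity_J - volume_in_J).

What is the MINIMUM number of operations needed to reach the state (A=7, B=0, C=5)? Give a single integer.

Answer: 8

Derivation:
BFS from (A=1, B=8, C=11). One shortest path:
  1. empty(A) -> (A=0 B=8 C=11)
  2. pour(C -> A) -> (A=8 B=8 C=3)
  3. pour(A -> B) -> (A=7 B=9 C=3)
  4. empty(B) -> (A=7 B=0 C=3)
  5. pour(C -> B) -> (A=7 B=3 C=0)
  6. fill(C) -> (A=7 B=3 C=11)
  7. pour(C -> B) -> (A=7 B=9 C=5)
  8. empty(B) -> (A=7 B=0 C=5)
Reached target in 8 moves.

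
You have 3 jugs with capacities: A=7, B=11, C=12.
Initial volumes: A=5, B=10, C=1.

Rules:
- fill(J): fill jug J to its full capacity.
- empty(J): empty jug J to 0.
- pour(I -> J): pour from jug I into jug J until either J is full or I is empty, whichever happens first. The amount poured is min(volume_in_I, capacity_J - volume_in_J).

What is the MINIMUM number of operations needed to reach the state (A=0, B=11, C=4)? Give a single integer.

BFS from (A=5, B=10, C=1). One shortest path:
  1. empty(C) -> (A=5 B=10 C=0)
  2. pour(A -> B) -> (A=4 B=11 C=0)
  3. pour(A -> C) -> (A=0 B=11 C=4)
Reached target in 3 moves.

Answer: 3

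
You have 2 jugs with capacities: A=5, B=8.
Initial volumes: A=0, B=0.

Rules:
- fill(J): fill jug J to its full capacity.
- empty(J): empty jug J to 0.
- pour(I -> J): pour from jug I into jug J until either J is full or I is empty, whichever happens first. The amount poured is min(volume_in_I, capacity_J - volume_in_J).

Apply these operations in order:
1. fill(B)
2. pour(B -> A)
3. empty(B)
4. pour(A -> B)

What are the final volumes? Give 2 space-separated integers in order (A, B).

Step 1: fill(B) -> (A=0 B=8)
Step 2: pour(B -> A) -> (A=5 B=3)
Step 3: empty(B) -> (A=5 B=0)
Step 4: pour(A -> B) -> (A=0 B=5)

Answer: 0 5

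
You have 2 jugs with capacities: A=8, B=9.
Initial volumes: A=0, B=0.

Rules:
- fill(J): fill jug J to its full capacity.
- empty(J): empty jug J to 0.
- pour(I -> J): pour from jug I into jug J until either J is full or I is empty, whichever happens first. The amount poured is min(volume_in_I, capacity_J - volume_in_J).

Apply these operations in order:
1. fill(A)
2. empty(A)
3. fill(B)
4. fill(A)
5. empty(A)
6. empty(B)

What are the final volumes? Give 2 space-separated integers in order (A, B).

Answer: 0 0

Derivation:
Step 1: fill(A) -> (A=8 B=0)
Step 2: empty(A) -> (A=0 B=0)
Step 3: fill(B) -> (A=0 B=9)
Step 4: fill(A) -> (A=8 B=9)
Step 5: empty(A) -> (A=0 B=9)
Step 6: empty(B) -> (A=0 B=0)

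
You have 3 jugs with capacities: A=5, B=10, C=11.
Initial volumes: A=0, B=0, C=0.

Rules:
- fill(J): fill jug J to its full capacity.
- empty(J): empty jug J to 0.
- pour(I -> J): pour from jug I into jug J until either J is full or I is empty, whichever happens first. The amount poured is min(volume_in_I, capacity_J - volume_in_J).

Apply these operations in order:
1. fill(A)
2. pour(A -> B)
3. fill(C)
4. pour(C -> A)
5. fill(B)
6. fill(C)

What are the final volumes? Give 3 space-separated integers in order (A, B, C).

Step 1: fill(A) -> (A=5 B=0 C=0)
Step 2: pour(A -> B) -> (A=0 B=5 C=0)
Step 3: fill(C) -> (A=0 B=5 C=11)
Step 4: pour(C -> A) -> (A=5 B=5 C=6)
Step 5: fill(B) -> (A=5 B=10 C=6)
Step 6: fill(C) -> (A=5 B=10 C=11)

Answer: 5 10 11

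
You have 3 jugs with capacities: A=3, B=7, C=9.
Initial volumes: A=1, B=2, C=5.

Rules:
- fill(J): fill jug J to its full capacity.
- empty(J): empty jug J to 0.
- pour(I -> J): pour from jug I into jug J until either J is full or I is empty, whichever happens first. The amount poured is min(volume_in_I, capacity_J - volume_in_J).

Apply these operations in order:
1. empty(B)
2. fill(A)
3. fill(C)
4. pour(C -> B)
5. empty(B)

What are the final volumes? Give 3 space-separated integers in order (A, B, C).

Step 1: empty(B) -> (A=1 B=0 C=5)
Step 2: fill(A) -> (A=3 B=0 C=5)
Step 3: fill(C) -> (A=3 B=0 C=9)
Step 4: pour(C -> B) -> (A=3 B=7 C=2)
Step 5: empty(B) -> (A=3 B=0 C=2)

Answer: 3 0 2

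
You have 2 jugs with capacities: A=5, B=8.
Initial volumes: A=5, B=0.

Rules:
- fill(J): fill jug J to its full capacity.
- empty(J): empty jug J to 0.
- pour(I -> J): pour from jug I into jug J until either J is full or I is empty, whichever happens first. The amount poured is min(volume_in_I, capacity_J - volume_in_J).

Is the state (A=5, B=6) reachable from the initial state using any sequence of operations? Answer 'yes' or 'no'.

Answer: yes

Derivation:
BFS from (A=5, B=0):
  1. empty(A) -> (A=0 B=0)
  2. fill(B) -> (A=0 B=8)
  3. pour(B -> A) -> (A=5 B=3)
  4. empty(A) -> (A=0 B=3)
  5. pour(B -> A) -> (A=3 B=0)
  6. fill(B) -> (A=3 B=8)
  7. pour(B -> A) -> (A=5 B=6)
Target reached → yes.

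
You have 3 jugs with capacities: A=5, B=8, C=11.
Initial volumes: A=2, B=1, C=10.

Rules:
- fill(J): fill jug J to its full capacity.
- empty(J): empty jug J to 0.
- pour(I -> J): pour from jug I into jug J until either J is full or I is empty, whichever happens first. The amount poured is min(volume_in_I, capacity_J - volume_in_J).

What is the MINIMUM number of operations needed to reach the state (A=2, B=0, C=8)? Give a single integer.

Answer: 3

Derivation:
BFS from (A=2, B=1, C=10). One shortest path:
  1. fill(B) -> (A=2 B=8 C=10)
  2. empty(C) -> (A=2 B=8 C=0)
  3. pour(B -> C) -> (A=2 B=0 C=8)
Reached target in 3 moves.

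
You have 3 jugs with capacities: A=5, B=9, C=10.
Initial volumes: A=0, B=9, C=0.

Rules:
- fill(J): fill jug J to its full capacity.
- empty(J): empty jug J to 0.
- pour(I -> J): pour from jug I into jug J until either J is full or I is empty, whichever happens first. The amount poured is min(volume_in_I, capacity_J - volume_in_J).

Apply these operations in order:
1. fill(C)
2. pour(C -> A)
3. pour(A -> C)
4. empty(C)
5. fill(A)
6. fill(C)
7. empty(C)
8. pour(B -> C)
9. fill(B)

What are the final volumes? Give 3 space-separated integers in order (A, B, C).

Answer: 5 9 9

Derivation:
Step 1: fill(C) -> (A=0 B=9 C=10)
Step 2: pour(C -> A) -> (A=5 B=9 C=5)
Step 3: pour(A -> C) -> (A=0 B=9 C=10)
Step 4: empty(C) -> (A=0 B=9 C=0)
Step 5: fill(A) -> (A=5 B=9 C=0)
Step 6: fill(C) -> (A=5 B=9 C=10)
Step 7: empty(C) -> (A=5 B=9 C=0)
Step 8: pour(B -> C) -> (A=5 B=0 C=9)
Step 9: fill(B) -> (A=5 B=9 C=9)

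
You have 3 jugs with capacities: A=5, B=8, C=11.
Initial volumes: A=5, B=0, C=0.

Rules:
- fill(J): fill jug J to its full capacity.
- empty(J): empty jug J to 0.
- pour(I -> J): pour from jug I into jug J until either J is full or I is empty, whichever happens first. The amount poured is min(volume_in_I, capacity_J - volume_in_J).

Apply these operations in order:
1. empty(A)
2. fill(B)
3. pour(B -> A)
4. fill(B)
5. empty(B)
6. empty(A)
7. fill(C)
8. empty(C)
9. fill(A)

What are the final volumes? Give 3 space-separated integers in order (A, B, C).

Answer: 5 0 0

Derivation:
Step 1: empty(A) -> (A=0 B=0 C=0)
Step 2: fill(B) -> (A=0 B=8 C=0)
Step 3: pour(B -> A) -> (A=5 B=3 C=0)
Step 4: fill(B) -> (A=5 B=8 C=0)
Step 5: empty(B) -> (A=5 B=0 C=0)
Step 6: empty(A) -> (A=0 B=0 C=0)
Step 7: fill(C) -> (A=0 B=0 C=11)
Step 8: empty(C) -> (A=0 B=0 C=0)
Step 9: fill(A) -> (A=5 B=0 C=0)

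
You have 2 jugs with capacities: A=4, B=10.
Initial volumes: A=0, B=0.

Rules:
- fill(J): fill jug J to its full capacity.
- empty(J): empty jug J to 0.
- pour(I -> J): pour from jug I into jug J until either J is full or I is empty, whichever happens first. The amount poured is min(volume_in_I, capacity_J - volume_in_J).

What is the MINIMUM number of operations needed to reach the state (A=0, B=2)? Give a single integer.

BFS from (A=0, B=0). One shortest path:
  1. fill(B) -> (A=0 B=10)
  2. pour(B -> A) -> (A=4 B=6)
  3. empty(A) -> (A=0 B=6)
  4. pour(B -> A) -> (A=4 B=2)
  5. empty(A) -> (A=0 B=2)
Reached target in 5 moves.

Answer: 5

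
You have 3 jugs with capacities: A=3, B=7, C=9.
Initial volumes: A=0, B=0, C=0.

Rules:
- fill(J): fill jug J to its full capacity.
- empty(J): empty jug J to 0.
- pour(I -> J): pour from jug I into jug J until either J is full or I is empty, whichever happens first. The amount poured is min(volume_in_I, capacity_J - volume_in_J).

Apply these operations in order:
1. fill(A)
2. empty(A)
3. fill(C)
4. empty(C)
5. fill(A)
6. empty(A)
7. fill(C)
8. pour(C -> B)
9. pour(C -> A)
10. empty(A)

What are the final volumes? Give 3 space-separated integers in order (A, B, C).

Step 1: fill(A) -> (A=3 B=0 C=0)
Step 2: empty(A) -> (A=0 B=0 C=0)
Step 3: fill(C) -> (A=0 B=0 C=9)
Step 4: empty(C) -> (A=0 B=0 C=0)
Step 5: fill(A) -> (A=3 B=0 C=0)
Step 6: empty(A) -> (A=0 B=0 C=0)
Step 7: fill(C) -> (A=0 B=0 C=9)
Step 8: pour(C -> B) -> (A=0 B=7 C=2)
Step 9: pour(C -> A) -> (A=2 B=7 C=0)
Step 10: empty(A) -> (A=0 B=7 C=0)

Answer: 0 7 0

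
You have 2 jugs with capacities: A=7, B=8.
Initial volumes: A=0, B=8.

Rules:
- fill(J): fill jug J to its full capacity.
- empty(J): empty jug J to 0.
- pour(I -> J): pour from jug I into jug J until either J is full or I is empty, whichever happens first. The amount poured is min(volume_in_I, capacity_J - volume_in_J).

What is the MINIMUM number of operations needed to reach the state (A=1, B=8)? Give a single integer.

BFS from (A=0, B=8). One shortest path:
  1. pour(B -> A) -> (A=7 B=1)
  2. empty(A) -> (A=0 B=1)
  3. pour(B -> A) -> (A=1 B=0)
  4. fill(B) -> (A=1 B=8)
Reached target in 4 moves.

Answer: 4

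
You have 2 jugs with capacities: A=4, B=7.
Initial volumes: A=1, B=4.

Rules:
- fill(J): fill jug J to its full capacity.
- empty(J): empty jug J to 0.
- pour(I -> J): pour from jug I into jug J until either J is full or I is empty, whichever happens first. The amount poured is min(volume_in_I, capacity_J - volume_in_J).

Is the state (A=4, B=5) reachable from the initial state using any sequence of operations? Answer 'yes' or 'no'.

BFS from (A=1, B=4):
  1. pour(A -> B) -> (A=0 B=5)
  2. fill(A) -> (A=4 B=5)
Target reached → yes.

Answer: yes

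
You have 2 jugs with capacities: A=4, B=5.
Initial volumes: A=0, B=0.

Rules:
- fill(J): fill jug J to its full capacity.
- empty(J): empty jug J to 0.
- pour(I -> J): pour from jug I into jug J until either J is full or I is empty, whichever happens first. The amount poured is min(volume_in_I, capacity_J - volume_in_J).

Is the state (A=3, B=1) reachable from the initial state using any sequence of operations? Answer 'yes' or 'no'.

BFS explored all 18 reachable states.
Reachable set includes: (0,0), (0,1), (0,2), (0,3), (0,4), (0,5), (1,0), (1,5), (2,0), (2,5), (3,0), (3,5) ...
Target (A=3, B=1) not in reachable set → no.

Answer: no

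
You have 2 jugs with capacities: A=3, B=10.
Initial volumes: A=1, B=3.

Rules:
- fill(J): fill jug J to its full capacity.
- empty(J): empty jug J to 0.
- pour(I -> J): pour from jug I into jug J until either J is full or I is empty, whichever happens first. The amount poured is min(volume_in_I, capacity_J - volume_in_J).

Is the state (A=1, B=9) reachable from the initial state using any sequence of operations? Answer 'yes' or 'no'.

Answer: no

Derivation:
BFS explored all 27 reachable states.
Reachable set includes: (0,0), (0,1), (0,2), (0,3), (0,4), (0,5), (0,6), (0,7), (0,8), (0,9), (0,10), (1,0) ...
Target (A=1, B=9) not in reachable set → no.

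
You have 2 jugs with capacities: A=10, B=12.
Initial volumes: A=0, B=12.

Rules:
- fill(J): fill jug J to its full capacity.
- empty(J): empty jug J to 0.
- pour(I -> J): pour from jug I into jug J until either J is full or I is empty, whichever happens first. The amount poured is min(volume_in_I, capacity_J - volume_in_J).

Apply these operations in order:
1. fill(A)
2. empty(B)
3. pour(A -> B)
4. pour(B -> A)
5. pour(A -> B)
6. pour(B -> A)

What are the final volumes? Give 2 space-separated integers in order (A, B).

Answer: 10 0

Derivation:
Step 1: fill(A) -> (A=10 B=12)
Step 2: empty(B) -> (A=10 B=0)
Step 3: pour(A -> B) -> (A=0 B=10)
Step 4: pour(B -> A) -> (A=10 B=0)
Step 5: pour(A -> B) -> (A=0 B=10)
Step 6: pour(B -> A) -> (A=10 B=0)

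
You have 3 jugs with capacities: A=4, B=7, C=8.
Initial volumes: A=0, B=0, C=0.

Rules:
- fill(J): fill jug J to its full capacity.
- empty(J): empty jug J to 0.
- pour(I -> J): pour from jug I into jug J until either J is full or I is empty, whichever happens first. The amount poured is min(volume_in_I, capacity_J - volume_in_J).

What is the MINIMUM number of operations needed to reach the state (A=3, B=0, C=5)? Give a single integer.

BFS from (A=0, B=0, C=0). One shortest path:
  1. fill(C) -> (A=0 B=0 C=8)
  2. pour(C -> B) -> (A=0 B=7 C=1)
  3. pour(B -> A) -> (A=4 B=3 C=1)
  4. pour(A -> C) -> (A=0 B=3 C=5)
  5. pour(B -> A) -> (A=3 B=0 C=5)
Reached target in 5 moves.

Answer: 5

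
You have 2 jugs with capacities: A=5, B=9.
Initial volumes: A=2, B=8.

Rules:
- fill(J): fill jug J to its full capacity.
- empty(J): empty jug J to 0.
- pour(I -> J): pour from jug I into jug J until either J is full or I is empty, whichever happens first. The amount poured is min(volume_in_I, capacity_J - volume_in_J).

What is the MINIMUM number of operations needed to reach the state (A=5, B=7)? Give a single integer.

Answer: 5

Derivation:
BFS from (A=2, B=8). One shortest path:
  1. empty(B) -> (A=2 B=0)
  2. pour(A -> B) -> (A=0 B=2)
  3. fill(A) -> (A=5 B=2)
  4. pour(A -> B) -> (A=0 B=7)
  5. fill(A) -> (A=5 B=7)
Reached target in 5 moves.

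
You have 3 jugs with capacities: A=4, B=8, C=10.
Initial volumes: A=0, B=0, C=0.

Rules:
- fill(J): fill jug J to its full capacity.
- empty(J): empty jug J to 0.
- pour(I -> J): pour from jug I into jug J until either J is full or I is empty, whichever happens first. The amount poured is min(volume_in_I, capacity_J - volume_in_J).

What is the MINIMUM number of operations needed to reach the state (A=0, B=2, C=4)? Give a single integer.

BFS from (A=0, B=0, C=0). One shortest path:
  1. fill(A) -> (A=4 B=0 C=0)
  2. fill(C) -> (A=4 B=0 C=10)
  3. pour(C -> B) -> (A=4 B=8 C=2)
  4. empty(B) -> (A=4 B=0 C=2)
  5. pour(C -> B) -> (A=4 B=2 C=0)
  6. pour(A -> C) -> (A=0 B=2 C=4)
Reached target in 6 moves.

Answer: 6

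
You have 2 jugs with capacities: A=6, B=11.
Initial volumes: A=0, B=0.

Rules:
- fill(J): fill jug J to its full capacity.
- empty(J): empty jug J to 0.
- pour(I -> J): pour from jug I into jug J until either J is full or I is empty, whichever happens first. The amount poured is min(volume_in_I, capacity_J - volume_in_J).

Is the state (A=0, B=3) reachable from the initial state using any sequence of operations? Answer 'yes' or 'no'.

BFS from (A=0, B=0):
  1. fill(B) -> (A=0 B=11)
  2. pour(B -> A) -> (A=6 B=5)
  3. empty(A) -> (A=0 B=5)
  4. pour(B -> A) -> (A=5 B=0)
  5. fill(B) -> (A=5 B=11)
  6. pour(B -> A) -> (A=6 B=10)
  7. empty(A) -> (A=0 B=10)
  8. pour(B -> A) -> (A=6 B=4)
  9. empty(A) -> (A=0 B=4)
  10. pour(B -> A) -> (A=4 B=0)
  11. fill(B) -> (A=4 B=11)
  12. pour(B -> A) -> (A=6 B=9)
  13. empty(A) -> (A=0 B=9)
  14. pour(B -> A) -> (A=6 B=3)
  15. empty(A) -> (A=0 B=3)
Target reached → yes.

Answer: yes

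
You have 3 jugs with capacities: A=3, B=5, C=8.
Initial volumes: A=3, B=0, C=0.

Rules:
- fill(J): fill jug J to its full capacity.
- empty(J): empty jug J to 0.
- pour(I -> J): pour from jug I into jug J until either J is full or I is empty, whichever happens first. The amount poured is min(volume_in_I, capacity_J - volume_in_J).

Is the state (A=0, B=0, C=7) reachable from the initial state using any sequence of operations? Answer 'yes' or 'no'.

Answer: yes

Derivation:
BFS from (A=3, B=0, C=0):
  1. empty(A) -> (A=0 B=0 C=0)
  2. fill(B) -> (A=0 B=5 C=0)
  3. pour(B -> A) -> (A=3 B=2 C=0)
  4. empty(A) -> (A=0 B=2 C=0)
  5. pour(B -> C) -> (A=0 B=0 C=2)
  6. fill(B) -> (A=0 B=5 C=2)
  7. pour(B -> C) -> (A=0 B=0 C=7)
Target reached → yes.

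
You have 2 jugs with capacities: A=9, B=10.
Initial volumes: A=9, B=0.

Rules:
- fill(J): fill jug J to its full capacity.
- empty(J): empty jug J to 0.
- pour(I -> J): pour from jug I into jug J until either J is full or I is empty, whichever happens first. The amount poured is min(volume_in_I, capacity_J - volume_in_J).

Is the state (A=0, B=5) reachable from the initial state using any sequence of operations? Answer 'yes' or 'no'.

Answer: yes

Derivation:
BFS from (A=9, B=0):
  1. pour(A -> B) -> (A=0 B=9)
  2. fill(A) -> (A=9 B=9)
  3. pour(A -> B) -> (A=8 B=10)
  4. empty(B) -> (A=8 B=0)
  5. pour(A -> B) -> (A=0 B=8)
  6. fill(A) -> (A=9 B=8)
  7. pour(A -> B) -> (A=7 B=10)
  8. empty(B) -> (A=7 B=0)
  9. pour(A -> B) -> (A=0 B=7)
  10. fill(A) -> (A=9 B=7)
  11. pour(A -> B) -> (A=6 B=10)
  12. empty(B) -> (A=6 B=0)
  13. pour(A -> B) -> (A=0 B=6)
  14. fill(A) -> (A=9 B=6)
  15. pour(A -> B) -> (A=5 B=10)
  16. empty(B) -> (A=5 B=0)
  17. pour(A -> B) -> (A=0 B=5)
Target reached → yes.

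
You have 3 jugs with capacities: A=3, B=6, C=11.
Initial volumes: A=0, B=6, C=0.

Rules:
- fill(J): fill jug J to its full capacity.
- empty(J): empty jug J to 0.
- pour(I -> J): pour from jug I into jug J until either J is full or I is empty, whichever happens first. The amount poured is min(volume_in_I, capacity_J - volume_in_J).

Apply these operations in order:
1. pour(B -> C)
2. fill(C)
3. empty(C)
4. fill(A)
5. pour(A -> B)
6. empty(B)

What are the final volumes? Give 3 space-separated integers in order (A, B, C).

Answer: 0 0 0

Derivation:
Step 1: pour(B -> C) -> (A=0 B=0 C=6)
Step 2: fill(C) -> (A=0 B=0 C=11)
Step 3: empty(C) -> (A=0 B=0 C=0)
Step 4: fill(A) -> (A=3 B=0 C=0)
Step 5: pour(A -> B) -> (A=0 B=3 C=0)
Step 6: empty(B) -> (A=0 B=0 C=0)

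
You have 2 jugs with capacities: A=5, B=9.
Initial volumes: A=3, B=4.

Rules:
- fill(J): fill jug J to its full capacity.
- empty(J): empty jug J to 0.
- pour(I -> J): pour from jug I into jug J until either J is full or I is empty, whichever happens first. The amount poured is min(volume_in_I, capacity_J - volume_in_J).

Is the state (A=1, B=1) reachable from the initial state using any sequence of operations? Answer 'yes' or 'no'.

Answer: no

Derivation:
BFS explored all 29 reachable states.
Reachable set includes: (0,0), (0,1), (0,2), (0,3), (0,4), (0,5), (0,6), (0,7), (0,8), (0,9), (1,0), (1,9) ...
Target (A=1, B=1) not in reachable set → no.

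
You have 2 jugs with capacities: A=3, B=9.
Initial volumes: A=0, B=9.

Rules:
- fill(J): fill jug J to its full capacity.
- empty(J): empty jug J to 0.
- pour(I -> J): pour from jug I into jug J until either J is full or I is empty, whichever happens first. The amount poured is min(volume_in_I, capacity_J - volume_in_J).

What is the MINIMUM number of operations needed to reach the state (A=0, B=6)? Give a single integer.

BFS from (A=0, B=9). One shortest path:
  1. pour(B -> A) -> (A=3 B=6)
  2. empty(A) -> (A=0 B=6)
Reached target in 2 moves.

Answer: 2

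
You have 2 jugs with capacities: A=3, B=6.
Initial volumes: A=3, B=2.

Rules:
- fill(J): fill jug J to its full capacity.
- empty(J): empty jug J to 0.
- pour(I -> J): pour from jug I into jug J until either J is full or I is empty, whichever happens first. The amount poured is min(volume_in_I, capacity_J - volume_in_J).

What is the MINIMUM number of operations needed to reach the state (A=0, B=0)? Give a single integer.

BFS from (A=3, B=2). One shortest path:
  1. empty(A) -> (A=0 B=2)
  2. empty(B) -> (A=0 B=0)
Reached target in 2 moves.

Answer: 2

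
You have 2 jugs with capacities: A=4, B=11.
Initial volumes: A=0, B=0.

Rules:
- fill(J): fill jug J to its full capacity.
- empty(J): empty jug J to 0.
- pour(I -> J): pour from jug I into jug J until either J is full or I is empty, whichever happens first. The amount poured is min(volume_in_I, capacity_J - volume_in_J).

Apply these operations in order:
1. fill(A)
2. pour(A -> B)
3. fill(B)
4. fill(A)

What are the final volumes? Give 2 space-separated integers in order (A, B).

Answer: 4 11

Derivation:
Step 1: fill(A) -> (A=4 B=0)
Step 2: pour(A -> B) -> (A=0 B=4)
Step 3: fill(B) -> (A=0 B=11)
Step 4: fill(A) -> (A=4 B=11)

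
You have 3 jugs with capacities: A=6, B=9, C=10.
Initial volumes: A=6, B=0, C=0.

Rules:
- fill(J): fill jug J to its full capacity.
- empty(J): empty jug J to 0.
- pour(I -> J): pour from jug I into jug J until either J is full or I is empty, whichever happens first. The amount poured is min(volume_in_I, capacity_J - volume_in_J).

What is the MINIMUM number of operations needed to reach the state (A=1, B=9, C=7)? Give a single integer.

Answer: 7

Derivation:
BFS from (A=6, B=0, C=0). One shortest path:
  1. fill(C) -> (A=6 B=0 C=10)
  2. pour(C -> B) -> (A=6 B=9 C=1)
  3. empty(B) -> (A=6 B=0 C=1)
  4. pour(A -> B) -> (A=0 B=6 C=1)
  5. pour(C -> A) -> (A=1 B=6 C=0)
  6. fill(C) -> (A=1 B=6 C=10)
  7. pour(C -> B) -> (A=1 B=9 C=7)
Reached target in 7 moves.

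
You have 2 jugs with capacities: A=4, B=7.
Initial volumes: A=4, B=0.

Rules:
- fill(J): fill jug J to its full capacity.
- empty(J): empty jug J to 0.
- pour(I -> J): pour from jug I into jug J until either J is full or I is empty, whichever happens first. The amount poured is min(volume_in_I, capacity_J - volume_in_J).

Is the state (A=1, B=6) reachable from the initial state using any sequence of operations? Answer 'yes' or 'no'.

BFS explored all 22 reachable states.
Reachable set includes: (0,0), (0,1), (0,2), (0,3), (0,4), (0,5), (0,6), (0,7), (1,0), (1,7), (2,0), (2,7) ...
Target (A=1, B=6) not in reachable set → no.

Answer: no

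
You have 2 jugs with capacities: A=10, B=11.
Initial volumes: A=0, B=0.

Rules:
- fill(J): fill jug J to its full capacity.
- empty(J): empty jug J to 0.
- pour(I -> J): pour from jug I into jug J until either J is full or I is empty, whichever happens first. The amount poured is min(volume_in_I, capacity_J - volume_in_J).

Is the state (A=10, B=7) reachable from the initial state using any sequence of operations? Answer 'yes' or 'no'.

Answer: yes

Derivation:
BFS from (A=0, B=0):
  1. fill(A) -> (A=10 B=0)
  2. pour(A -> B) -> (A=0 B=10)
  3. fill(A) -> (A=10 B=10)
  4. pour(A -> B) -> (A=9 B=11)
  5. empty(B) -> (A=9 B=0)
  6. pour(A -> B) -> (A=0 B=9)
  7. fill(A) -> (A=10 B=9)
  8. pour(A -> B) -> (A=8 B=11)
  9. empty(B) -> (A=8 B=0)
  10. pour(A -> B) -> (A=0 B=8)
  11. fill(A) -> (A=10 B=8)
  12. pour(A -> B) -> (A=7 B=11)
  13. empty(B) -> (A=7 B=0)
  14. pour(A -> B) -> (A=0 B=7)
  15. fill(A) -> (A=10 B=7)
Target reached → yes.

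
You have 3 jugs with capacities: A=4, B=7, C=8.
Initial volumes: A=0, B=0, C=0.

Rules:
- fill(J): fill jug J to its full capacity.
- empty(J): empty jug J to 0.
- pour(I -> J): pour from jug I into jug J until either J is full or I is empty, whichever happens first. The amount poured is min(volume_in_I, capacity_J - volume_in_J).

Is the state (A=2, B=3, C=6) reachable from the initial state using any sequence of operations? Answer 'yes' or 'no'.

BFS explored all 234 reachable states.
Reachable set includes: (0,0,0), (0,0,1), (0,0,2), (0,0,3), (0,0,4), (0,0,5), (0,0,6), (0,0,7), (0,0,8), (0,1,0), (0,1,1), (0,1,2) ...
Target (A=2, B=3, C=6) not in reachable set → no.

Answer: no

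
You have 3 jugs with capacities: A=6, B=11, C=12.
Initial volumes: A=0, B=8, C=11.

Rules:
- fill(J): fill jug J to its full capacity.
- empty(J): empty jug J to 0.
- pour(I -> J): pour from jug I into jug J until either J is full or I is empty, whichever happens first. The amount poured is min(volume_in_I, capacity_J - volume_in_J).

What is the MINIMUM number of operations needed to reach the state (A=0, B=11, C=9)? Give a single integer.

Answer: 2

Derivation:
BFS from (A=0, B=8, C=11). One shortest path:
  1. fill(C) -> (A=0 B=8 C=12)
  2. pour(C -> B) -> (A=0 B=11 C=9)
Reached target in 2 moves.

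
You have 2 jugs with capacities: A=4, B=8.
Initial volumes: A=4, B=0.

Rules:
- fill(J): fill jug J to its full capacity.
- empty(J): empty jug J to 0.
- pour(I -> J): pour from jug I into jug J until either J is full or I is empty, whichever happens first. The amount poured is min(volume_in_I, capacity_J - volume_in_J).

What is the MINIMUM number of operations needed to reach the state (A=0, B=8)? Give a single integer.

Answer: 2

Derivation:
BFS from (A=4, B=0). One shortest path:
  1. empty(A) -> (A=0 B=0)
  2. fill(B) -> (A=0 B=8)
Reached target in 2 moves.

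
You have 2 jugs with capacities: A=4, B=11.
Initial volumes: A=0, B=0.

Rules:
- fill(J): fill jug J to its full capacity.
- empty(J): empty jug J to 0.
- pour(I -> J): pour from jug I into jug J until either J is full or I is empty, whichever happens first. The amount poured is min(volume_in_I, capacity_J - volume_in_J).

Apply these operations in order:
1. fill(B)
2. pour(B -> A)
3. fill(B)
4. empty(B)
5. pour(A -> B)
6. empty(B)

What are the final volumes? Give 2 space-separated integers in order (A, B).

Answer: 0 0

Derivation:
Step 1: fill(B) -> (A=0 B=11)
Step 2: pour(B -> A) -> (A=4 B=7)
Step 3: fill(B) -> (A=4 B=11)
Step 4: empty(B) -> (A=4 B=0)
Step 5: pour(A -> B) -> (A=0 B=4)
Step 6: empty(B) -> (A=0 B=0)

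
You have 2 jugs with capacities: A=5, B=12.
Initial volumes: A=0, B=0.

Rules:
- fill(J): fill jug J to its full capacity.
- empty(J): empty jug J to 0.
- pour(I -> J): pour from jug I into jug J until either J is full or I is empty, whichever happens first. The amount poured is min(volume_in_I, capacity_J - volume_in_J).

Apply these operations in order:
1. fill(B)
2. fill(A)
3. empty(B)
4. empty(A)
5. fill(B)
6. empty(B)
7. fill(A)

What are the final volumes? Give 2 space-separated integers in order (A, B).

Answer: 5 0

Derivation:
Step 1: fill(B) -> (A=0 B=12)
Step 2: fill(A) -> (A=5 B=12)
Step 3: empty(B) -> (A=5 B=0)
Step 4: empty(A) -> (A=0 B=0)
Step 5: fill(B) -> (A=0 B=12)
Step 6: empty(B) -> (A=0 B=0)
Step 7: fill(A) -> (A=5 B=0)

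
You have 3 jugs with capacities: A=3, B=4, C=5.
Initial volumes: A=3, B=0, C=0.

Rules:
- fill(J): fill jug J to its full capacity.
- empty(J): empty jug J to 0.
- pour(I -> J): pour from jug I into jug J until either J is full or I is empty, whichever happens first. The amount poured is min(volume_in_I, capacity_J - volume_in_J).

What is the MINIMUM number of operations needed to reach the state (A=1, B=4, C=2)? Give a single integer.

Answer: 5

Derivation:
BFS from (A=3, B=0, C=0). One shortest path:
  1. fill(B) -> (A=3 B=4 C=0)
  2. pour(A -> C) -> (A=0 B=4 C=3)
  3. pour(B -> A) -> (A=3 B=1 C=3)
  4. pour(A -> C) -> (A=1 B=1 C=5)
  5. pour(C -> B) -> (A=1 B=4 C=2)
Reached target in 5 moves.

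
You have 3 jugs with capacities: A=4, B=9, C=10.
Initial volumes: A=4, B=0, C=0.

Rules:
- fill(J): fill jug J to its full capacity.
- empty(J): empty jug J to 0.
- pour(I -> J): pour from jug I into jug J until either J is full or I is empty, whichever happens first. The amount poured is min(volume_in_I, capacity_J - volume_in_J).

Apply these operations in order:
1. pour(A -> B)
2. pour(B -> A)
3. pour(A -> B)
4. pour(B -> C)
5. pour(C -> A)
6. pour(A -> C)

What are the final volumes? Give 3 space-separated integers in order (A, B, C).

Answer: 0 0 4

Derivation:
Step 1: pour(A -> B) -> (A=0 B=4 C=0)
Step 2: pour(B -> A) -> (A=4 B=0 C=0)
Step 3: pour(A -> B) -> (A=0 B=4 C=0)
Step 4: pour(B -> C) -> (A=0 B=0 C=4)
Step 5: pour(C -> A) -> (A=4 B=0 C=0)
Step 6: pour(A -> C) -> (A=0 B=0 C=4)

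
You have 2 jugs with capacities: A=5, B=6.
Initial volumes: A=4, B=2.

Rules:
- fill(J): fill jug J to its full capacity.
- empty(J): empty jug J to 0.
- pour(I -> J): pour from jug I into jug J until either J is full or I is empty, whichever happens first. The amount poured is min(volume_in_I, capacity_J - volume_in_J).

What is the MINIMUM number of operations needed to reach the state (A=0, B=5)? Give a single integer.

BFS from (A=4, B=2). One shortest path:
  1. fill(A) -> (A=5 B=2)
  2. empty(B) -> (A=5 B=0)
  3. pour(A -> B) -> (A=0 B=5)
Reached target in 3 moves.

Answer: 3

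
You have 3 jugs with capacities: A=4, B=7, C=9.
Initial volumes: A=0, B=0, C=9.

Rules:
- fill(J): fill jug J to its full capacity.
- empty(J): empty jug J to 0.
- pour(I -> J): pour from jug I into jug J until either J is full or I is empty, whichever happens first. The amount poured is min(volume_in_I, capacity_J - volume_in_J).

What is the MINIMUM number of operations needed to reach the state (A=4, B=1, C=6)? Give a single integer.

Answer: 8

Derivation:
BFS from (A=0, B=0, C=9). One shortest path:
  1. pour(C -> A) -> (A=4 B=0 C=5)
  2. pour(A -> B) -> (A=0 B=4 C=5)
  3. pour(C -> A) -> (A=4 B=4 C=1)
  4. pour(A -> B) -> (A=1 B=7 C=1)
  5. empty(B) -> (A=1 B=0 C=1)
  6. pour(C -> B) -> (A=1 B=1 C=0)
  7. fill(C) -> (A=1 B=1 C=9)
  8. pour(C -> A) -> (A=4 B=1 C=6)
Reached target in 8 moves.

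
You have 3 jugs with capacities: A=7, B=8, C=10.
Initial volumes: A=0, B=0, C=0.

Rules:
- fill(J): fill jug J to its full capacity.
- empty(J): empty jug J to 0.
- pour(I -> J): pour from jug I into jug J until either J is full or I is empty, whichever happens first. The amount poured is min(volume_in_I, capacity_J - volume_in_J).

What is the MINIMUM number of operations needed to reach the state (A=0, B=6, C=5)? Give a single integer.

Answer: 8

Derivation:
BFS from (A=0, B=0, C=0). One shortest path:
  1. fill(C) -> (A=0 B=0 C=10)
  2. pour(C -> B) -> (A=0 B=8 C=2)
  3. pour(C -> A) -> (A=2 B=8 C=0)
  4. pour(B -> C) -> (A=2 B=0 C=8)
  5. fill(B) -> (A=2 B=8 C=8)
  6. pour(B -> C) -> (A=2 B=6 C=10)
  7. pour(C -> A) -> (A=7 B=6 C=5)
  8. empty(A) -> (A=0 B=6 C=5)
Reached target in 8 moves.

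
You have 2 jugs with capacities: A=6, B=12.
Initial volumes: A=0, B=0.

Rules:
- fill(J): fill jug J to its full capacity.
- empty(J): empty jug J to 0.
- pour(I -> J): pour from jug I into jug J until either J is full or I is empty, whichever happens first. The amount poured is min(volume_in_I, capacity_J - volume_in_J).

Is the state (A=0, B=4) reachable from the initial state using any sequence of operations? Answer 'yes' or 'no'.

Answer: no

Derivation:
BFS explored all 6 reachable states.
Reachable set includes: (0,0), (0,6), (0,12), (6,0), (6,6), (6,12)
Target (A=0, B=4) not in reachable set → no.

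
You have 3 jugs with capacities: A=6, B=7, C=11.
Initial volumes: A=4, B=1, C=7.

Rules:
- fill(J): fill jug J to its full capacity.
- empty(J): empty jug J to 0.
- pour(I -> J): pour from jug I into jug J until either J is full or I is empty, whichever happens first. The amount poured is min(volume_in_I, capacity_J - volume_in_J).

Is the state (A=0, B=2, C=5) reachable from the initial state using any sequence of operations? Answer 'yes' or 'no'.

Answer: yes

Derivation:
BFS from (A=4, B=1, C=7):
  1. fill(A) -> (A=6 B=1 C=7)
  2. pour(A -> C) -> (A=2 B=1 C=11)
  3. pour(C -> B) -> (A=2 B=7 C=5)
  4. empty(B) -> (A=2 B=0 C=5)
  5. pour(A -> B) -> (A=0 B=2 C=5)
Target reached → yes.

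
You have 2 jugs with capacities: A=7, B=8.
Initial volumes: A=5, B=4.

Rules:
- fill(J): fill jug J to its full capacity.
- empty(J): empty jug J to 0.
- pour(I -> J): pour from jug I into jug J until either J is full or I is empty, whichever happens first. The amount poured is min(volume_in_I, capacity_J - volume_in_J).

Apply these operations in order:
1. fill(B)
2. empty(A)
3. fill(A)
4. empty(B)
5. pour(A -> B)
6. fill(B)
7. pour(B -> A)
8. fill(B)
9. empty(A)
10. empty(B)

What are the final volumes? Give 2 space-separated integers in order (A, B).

Answer: 0 0

Derivation:
Step 1: fill(B) -> (A=5 B=8)
Step 2: empty(A) -> (A=0 B=8)
Step 3: fill(A) -> (A=7 B=8)
Step 4: empty(B) -> (A=7 B=0)
Step 5: pour(A -> B) -> (A=0 B=7)
Step 6: fill(B) -> (A=0 B=8)
Step 7: pour(B -> A) -> (A=7 B=1)
Step 8: fill(B) -> (A=7 B=8)
Step 9: empty(A) -> (A=0 B=8)
Step 10: empty(B) -> (A=0 B=0)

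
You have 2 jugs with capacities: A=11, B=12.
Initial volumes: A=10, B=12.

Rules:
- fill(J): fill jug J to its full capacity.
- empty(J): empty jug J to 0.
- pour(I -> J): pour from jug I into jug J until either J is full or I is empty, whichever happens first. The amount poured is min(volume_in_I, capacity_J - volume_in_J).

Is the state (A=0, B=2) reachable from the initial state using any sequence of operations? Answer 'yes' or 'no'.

Answer: yes

Derivation:
BFS from (A=10, B=12):
  1. empty(A) -> (A=0 B=12)
  2. pour(B -> A) -> (A=11 B=1)
  3. empty(A) -> (A=0 B=1)
  4. pour(B -> A) -> (A=1 B=0)
  5. fill(B) -> (A=1 B=12)
  6. pour(B -> A) -> (A=11 B=2)
  7. empty(A) -> (A=0 B=2)
Target reached → yes.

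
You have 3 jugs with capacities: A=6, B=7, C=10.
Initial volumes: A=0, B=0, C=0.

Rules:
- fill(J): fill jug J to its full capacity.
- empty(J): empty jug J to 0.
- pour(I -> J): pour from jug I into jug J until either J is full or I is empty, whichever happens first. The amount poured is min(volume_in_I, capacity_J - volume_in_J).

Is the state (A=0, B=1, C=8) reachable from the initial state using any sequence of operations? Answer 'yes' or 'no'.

Answer: yes

Derivation:
BFS from (A=0, B=0, C=0):
  1. fill(A) -> (A=6 B=0 C=0)
  2. fill(C) -> (A=6 B=0 C=10)
  3. pour(A -> B) -> (A=0 B=6 C=10)
  4. pour(C -> B) -> (A=0 B=7 C=9)
  5. empty(B) -> (A=0 B=0 C=9)
  6. pour(C -> B) -> (A=0 B=7 C=2)
  7. pour(B -> A) -> (A=6 B=1 C=2)
  8. pour(A -> C) -> (A=0 B=1 C=8)
Target reached → yes.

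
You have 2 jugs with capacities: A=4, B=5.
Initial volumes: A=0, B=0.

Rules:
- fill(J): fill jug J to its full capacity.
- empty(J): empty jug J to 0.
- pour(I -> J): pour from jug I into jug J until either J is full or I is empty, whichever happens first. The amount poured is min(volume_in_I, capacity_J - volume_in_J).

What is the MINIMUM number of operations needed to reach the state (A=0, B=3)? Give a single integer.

Answer: 6

Derivation:
BFS from (A=0, B=0). One shortest path:
  1. fill(A) -> (A=4 B=0)
  2. pour(A -> B) -> (A=0 B=4)
  3. fill(A) -> (A=4 B=4)
  4. pour(A -> B) -> (A=3 B=5)
  5. empty(B) -> (A=3 B=0)
  6. pour(A -> B) -> (A=0 B=3)
Reached target in 6 moves.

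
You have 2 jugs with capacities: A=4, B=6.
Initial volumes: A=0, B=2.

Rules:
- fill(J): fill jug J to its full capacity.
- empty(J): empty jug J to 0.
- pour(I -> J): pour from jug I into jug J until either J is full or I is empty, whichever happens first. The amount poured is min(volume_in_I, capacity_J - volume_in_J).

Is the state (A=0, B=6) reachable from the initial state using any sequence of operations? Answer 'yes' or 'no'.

Answer: yes

Derivation:
BFS from (A=0, B=2):
  1. fill(B) -> (A=0 B=6)
Target reached → yes.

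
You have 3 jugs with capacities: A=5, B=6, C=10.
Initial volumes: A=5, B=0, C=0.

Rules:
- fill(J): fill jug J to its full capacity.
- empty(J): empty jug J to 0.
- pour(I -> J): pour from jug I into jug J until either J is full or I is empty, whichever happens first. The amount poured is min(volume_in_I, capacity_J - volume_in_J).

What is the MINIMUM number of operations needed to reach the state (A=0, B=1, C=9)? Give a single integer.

BFS from (A=5, B=0, C=0). One shortest path:
  1. empty(A) -> (A=0 B=0 C=0)
  2. fill(C) -> (A=0 B=0 C=10)
  3. pour(C -> B) -> (A=0 B=6 C=4)
  4. pour(B -> A) -> (A=5 B=1 C=4)
  5. pour(A -> C) -> (A=0 B=1 C=9)
Reached target in 5 moves.

Answer: 5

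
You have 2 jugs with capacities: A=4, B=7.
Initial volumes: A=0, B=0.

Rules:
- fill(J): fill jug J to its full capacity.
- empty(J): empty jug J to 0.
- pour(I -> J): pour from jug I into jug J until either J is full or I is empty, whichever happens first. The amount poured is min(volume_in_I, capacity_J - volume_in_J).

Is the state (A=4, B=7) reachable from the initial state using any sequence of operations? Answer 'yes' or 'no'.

BFS from (A=0, B=0):
  1. fill(A) -> (A=4 B=0)
  2. fill(B) -> (A=4 B=7)
Target reached → yes.

Answer: yes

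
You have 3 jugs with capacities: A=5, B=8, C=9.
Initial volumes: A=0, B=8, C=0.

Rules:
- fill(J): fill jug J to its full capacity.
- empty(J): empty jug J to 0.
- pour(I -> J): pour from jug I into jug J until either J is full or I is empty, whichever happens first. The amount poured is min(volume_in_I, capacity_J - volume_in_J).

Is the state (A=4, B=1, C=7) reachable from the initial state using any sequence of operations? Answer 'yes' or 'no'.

BFS explored all 316 reachable states.
Reachable set includes: (0,0,0), (0,0,1), (0,0,2), (0,0,3), (0,0,4), (0,0,5), (0,0,6), (0,0,7), (0,0,8), (0,0,9), (0,1,0), (0,1,1) ...
Target (A=4, B=1, C=7) not in reachable set → no.

Answer: no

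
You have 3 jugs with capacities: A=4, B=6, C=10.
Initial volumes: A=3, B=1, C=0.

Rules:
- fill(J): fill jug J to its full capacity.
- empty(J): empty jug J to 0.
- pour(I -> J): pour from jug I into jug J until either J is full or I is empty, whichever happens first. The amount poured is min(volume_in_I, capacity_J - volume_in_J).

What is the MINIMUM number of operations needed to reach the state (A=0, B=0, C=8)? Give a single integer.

BFS from (A=3, B=1, C=0). One shortest path:
  1. fill(C) -> (A=3 B=1 C=10)
  2. pour(A -> B) -> (A=0 B=4 C=10)
  3. pour(C -> B) -> (A=0 B=6 C=8)
  4. empty(B) -> (A=0 B=0 C=8)
Reached target in 4 moves.

Answer: 4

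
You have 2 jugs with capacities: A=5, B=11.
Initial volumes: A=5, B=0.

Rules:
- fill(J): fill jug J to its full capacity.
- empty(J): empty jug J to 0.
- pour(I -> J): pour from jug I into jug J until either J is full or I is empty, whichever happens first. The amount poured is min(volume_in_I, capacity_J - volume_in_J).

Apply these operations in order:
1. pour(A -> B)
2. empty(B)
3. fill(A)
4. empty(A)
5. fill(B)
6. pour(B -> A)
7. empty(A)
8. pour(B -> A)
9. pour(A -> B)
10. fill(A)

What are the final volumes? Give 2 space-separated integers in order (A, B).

Step 1: pour(A -> B) -> (A=0 B=5)
Step 2: empty(B) -> (A=0 B=0)
Step 3: fill(A) -> (A=5 B=0)
Step 4: empty(A) -> (A=0 B=0)
Step 5: fill(B) -> (A=0 B=11)
Step 6: pour(B -> A) -> (A=5 B=6)
Step 7: empty(A) -> (A=0 B=6)
Step 8: pour(B -> A) -> (A=5 B=1)
Step 9: pour(A -> B) -> (A=0 B=6)
Step 10: fill(A) -> (A=5 B=6)

Answer: 5 6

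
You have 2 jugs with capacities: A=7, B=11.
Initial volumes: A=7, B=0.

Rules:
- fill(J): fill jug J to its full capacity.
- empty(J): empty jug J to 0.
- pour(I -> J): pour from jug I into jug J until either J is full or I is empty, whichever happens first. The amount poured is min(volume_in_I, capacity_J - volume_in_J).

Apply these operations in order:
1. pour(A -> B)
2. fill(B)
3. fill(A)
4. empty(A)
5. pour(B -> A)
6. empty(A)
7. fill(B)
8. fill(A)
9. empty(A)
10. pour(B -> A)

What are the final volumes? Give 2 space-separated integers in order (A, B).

Answer: 7 4

Derivation:
Step 1: pour(A -> B) -> (A=0 B=7)
Step 2: fill(B) -> (A=0 B=11)
Step 3: fill(A) -> (A=7 B=11)
Step 4: empty(A) -> (A=0 B=11)
Step 5: pour(B -> A) -> (A=7 B=4)
Step 6: empty(A) -> (A=0 B=4)
Step 7: fill(B) -> (A=0 B=11)
Step 8: fill(A) -> (A=7 B=11)
Step 9: empty(A) -> (A=0 B=11)
Step 10: pour(B -> A) -> (A=7 B=4)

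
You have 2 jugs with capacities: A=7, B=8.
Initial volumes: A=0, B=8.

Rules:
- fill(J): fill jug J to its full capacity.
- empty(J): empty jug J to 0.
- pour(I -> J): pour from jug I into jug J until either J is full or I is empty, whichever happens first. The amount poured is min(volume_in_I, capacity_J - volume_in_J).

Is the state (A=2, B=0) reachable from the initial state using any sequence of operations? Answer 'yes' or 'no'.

Answer: yes

Derivation:
BFS from (A=0, B=8):
  1. pour(B -> A) -> (A=7 B=1)
  2. empty(A) -> (A=0 B=1)
  3. pour(B -> A) -> (A=1 B=0)
  4. fill(B) -> (A=1 B=8)
  5. pour(B -> A) -> (A=7 B=2)
  6. empty(A) -> (A=0 B=2)
  7. pour(B -> A) -> (A=2 B=0)
Target reached → yes.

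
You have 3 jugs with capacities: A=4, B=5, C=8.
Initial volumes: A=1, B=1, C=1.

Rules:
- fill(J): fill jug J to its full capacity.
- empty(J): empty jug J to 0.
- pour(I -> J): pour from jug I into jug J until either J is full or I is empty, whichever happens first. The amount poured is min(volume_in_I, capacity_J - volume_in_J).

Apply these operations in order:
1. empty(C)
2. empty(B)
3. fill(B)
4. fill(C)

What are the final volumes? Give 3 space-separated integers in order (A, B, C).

Step 1: empty(C) -> (A=1 B=1 C=0)
Step 2: empty(B) -> (A=1 B=0 C=0)
Step 3: fill(B) -> (A=1 B=5 C=0)
Step 4: fill(C) -> (A=1 B=5 C=8)

Answer: 1 5 8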